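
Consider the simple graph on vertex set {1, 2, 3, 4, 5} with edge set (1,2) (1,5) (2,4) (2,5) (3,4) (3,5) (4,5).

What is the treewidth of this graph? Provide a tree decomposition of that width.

Treewidth 2.
Bags: B1 = {1, 2, 5}  B2 = {2, 4, 5}  B3 = {3, 4, 5}
Tree: B1–B2, B2–B3

The largest bag has 3 vertices, giving width 2; this decomposition certifies tw(G) ≤ 2. For the lower bound, the 3 vertices {1, 2, 5} are pairwise adjacent, and any tree decomposition puts a clique entirely inside one bag — forcing width ≥ 2. Therefore the treewidth is 2.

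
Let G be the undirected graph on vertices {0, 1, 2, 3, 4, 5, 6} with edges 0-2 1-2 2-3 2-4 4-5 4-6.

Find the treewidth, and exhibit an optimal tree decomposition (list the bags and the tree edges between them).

Treewidth 1.
Bags: B1 = {2, 4}  B2 = {1, 2}  B3 = {4, 5}  B4 = {2, 3}  B5 = {4, 6}  B6 = {0, 2}
Tree: B1–B2, B1–B3, B1–B4, B1–B5, B2–B6

Each bag holds 2 vertices, so the decomposition has width 1, which upper-bounds the treewidth. G has an edge, so its treewidth is at least 1. Combining the bounds, tw(G) = 1.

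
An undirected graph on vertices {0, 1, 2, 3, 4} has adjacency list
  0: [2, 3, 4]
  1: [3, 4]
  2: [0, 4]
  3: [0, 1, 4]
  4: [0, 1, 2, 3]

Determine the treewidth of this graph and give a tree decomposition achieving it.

Treewidth 2.
One optimal decomposition is:
Bags: B1 = {0, 3, 4}  B2 = {1, 3, 4}  B3 = {0, 2, 4}
Tree: B1–B2, B1–B3

The largest bag has 3 vertices, giving width 2; this decomposition certifies tw(G) ≤ 2. For the lower bound, the 3 vertices {0, 2, 4} are pairwise adjacent, and any tree decomposition puts a clique entirely inside one bag — forcing width ≥ 2. Therefore the treewidth is 2.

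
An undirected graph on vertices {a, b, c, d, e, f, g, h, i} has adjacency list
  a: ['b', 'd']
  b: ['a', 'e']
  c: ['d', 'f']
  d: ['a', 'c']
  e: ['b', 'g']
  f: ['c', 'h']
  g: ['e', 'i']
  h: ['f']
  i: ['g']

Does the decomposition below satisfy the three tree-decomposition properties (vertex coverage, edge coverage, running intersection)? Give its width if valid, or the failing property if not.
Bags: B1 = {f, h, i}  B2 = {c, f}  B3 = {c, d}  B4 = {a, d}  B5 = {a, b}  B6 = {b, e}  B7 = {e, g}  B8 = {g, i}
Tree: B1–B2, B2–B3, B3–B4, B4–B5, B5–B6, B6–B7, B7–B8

No — bags containing vertex i are not connected in the tree.

A tree decomposition must satisfy three properties: every vertex lies in some bag; for every edge, both endpoints lie together in some bag; and for every vertex, the bags containing it form a connected subtree. Here bags containing vertex i are not connected in the tree, so the decomposition is invalid.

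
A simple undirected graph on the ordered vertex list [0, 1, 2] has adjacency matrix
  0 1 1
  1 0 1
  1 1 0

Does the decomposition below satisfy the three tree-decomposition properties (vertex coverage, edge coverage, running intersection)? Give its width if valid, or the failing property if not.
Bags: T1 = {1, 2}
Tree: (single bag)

A tree decomposition must satisfy three properties: every vertex lies in some bag; for every edge, both endpoints lie together in some bag; and for every vertex, the bags containing it form a connected subtree. Here vertex 0 appears in no bag, so the decomposition is invalid.

No — vertex 0 appears in no bag.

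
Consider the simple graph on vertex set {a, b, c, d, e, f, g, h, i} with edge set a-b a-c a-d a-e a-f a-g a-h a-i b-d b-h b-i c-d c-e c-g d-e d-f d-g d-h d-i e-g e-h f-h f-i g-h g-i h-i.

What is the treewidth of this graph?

4

A width-4 tree decomposition is:
Bags: B1 = {a, d, g, h, i}  B2 = {a, d, e, g, h}  B3 = {a, d, f, h, i}  B4 = {a, b, d, h, i}  B5 = {a, c, d, e, g}
Tree: B1–B2, B1–B3, B3–B4, B2–B5
Each bag holds 5 vertices, so the decomposition has width 4, which upper-bounds the treewidth. Conversely, {a, d, e, g, h} is a clique of size 5, and the vertices of any clique must share a bag in every tree decomposition; so some bag has ≥ 5 vertices and tw(G) ≥ 4. The upper and lower bounds meet at 4, so that is the treewidth.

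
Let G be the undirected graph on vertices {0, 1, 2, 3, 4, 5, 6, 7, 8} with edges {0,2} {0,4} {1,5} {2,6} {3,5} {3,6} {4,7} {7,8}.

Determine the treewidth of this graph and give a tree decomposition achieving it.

Each bag holds 2 vertices, so the decomposition has width 1, which upper-bounds the treewidth. Since G has at least one edge (e.g. 8–7), it is not an edgeless graph, so tw(G) ≥ 1. Hence tw(G) = 1 exactly.

Treewidth 1.
One such decomposition:
Bags: B1 = {7, 8}  B2 = {4, 7}  B3 = {0, 4}  B4 = {0, 2}  B5 = {2, 6}  B6 = {3, 6}  B7 = {3, 5}  B8 = {1, 5}
Tree: B1–B2, B2–B3, B3–B4, B4–B5, B5–B6, B6–B7, B7–B8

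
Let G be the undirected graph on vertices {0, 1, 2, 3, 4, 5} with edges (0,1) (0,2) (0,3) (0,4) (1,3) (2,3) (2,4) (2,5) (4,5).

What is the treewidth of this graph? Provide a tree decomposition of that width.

Treewidth 2.
One such decomposition:
Bags: B1 = {0, 2, 4}  B2 = {2, 4, 5}  B3 = {0, 2, 3}  B4 = {0, 1, 3}
Tree: B1–B2, B1–B3, B3–B4

Every bag has size at most 3, so the width is 3 − 1 = 2 and tw(G) ≤ 2. On the other hand G contains the 3-clique {0, 1, 3}. A clique must lie in a single bag of any decomposition, so no decomposition can have width below 2. Hence tw(G) = 2 exactly.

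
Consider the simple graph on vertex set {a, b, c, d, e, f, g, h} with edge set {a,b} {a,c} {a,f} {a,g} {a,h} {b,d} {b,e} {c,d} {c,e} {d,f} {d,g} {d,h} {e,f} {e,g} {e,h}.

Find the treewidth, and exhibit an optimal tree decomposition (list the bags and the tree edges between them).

Treewidth 3.
One such decomposition:
Bags: B1 = {a, d, e, g}  B2 = {a, b, d, e}  B3 = {a, d, e, h}  B4 = {a, d, e, f}  B5 = {a, c, d, e}
Tree: B1–B2, B2–B3, B3–B4, B4–B5

The largest bag has 4 vertices, giving width 3; this decomposition certifies tw(G) ≤ 3. For the lower bound: the 4 vertex sets {e,g}, {b,d}, {a}, {h} are disjoint, each induces a connected subgraph, and every pair is joined by at least one edge of G. Contracting each set to a single vertex therefore yields K_{4} as a minor, and since treewidth is minor-monotone, tw(G) ≥ tw(K_{4}) = 3. Therefore the treewidth is 3.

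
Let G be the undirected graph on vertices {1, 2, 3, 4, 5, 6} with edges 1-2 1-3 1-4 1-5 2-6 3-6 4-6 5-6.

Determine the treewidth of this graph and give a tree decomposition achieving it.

Every bag has size at most 3, so the width is 3 − 1 = 2 and tw(G) ≤ 2. The edges 4–1–3–6–4 form a cycle, so G is not a tree and its treewidth is at least 2. Therefore the treewidth is 2.

Treewidth 2.
One optimal decomposition is:
Bags: B1 = {1, 4, 6}  B2 = {1, 3, 6}  B3 = {1, 2, 6}  B4 = {1, 5, 6}
Tree: B1–B2, B2–B3, B3–B4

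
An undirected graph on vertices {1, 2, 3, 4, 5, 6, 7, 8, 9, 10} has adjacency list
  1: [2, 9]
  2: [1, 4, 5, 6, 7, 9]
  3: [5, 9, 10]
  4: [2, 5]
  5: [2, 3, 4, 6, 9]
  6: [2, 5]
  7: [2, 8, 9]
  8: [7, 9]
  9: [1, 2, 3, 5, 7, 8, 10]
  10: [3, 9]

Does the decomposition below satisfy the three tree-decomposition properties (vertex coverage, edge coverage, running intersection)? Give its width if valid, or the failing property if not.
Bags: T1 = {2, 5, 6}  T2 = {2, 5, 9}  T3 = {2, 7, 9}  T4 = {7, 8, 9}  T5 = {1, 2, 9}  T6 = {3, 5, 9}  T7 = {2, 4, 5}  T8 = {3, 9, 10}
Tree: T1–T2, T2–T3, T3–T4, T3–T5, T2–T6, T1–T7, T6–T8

Yes; width 2.

Checking the three conditions: (i) the bags cover all of {1, 2, 3, 4, 5, 6, 7, 8, 9, 10}; (ii) for each edge, some bag contains both endpoints; (iii) the bags containing any fixed vertex form a subtree. All hold, so the decomposition is valid with width 3 − 1 = 2.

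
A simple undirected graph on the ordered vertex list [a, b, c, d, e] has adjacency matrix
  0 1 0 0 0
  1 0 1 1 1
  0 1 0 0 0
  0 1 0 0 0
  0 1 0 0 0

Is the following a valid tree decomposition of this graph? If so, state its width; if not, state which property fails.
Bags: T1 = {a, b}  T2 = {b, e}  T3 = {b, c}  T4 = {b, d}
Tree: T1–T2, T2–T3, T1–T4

Yes; width 1.

Checking the three conditions: (i) the bags cover all of {a, b, c, d, e}; (ii) for each edge, some bag contains both endpoints; (iii) the bags containing any fixed vertex form a subtree. All hold, so the decomposition is valid with width 2 − 1 = 1.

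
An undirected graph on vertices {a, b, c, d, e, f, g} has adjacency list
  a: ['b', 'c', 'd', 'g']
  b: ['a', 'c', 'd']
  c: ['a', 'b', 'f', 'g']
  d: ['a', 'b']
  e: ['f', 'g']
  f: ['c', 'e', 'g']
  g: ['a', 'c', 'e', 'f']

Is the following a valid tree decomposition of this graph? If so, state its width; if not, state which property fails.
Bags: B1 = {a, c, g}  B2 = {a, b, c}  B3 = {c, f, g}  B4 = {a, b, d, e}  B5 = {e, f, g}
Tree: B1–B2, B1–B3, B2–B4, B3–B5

No — bags containing vertex e are not connected in the tree.

A tree decomposition must satisfy three properties: every vertex lies in some bag; for every edge, both endpoints lie together in some bag; and for every vertex, the bags containing it form a connected subtree. Here bags containing vertex e are not connected in the tree, so the decomposition is invalid.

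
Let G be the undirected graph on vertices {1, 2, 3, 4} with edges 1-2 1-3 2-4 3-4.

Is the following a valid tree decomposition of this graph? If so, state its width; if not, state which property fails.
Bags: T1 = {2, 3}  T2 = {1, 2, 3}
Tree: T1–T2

A tree decomposition must satisfy three properties: every vertex lies in some bag; for every edge, both endpoints lie together in some bag; and for every vertex, the bags containing it form a connected subtree. Here vertex 4 appears in no bag, so the decomposition is invalid.

No — vertex 4 appears in no bag.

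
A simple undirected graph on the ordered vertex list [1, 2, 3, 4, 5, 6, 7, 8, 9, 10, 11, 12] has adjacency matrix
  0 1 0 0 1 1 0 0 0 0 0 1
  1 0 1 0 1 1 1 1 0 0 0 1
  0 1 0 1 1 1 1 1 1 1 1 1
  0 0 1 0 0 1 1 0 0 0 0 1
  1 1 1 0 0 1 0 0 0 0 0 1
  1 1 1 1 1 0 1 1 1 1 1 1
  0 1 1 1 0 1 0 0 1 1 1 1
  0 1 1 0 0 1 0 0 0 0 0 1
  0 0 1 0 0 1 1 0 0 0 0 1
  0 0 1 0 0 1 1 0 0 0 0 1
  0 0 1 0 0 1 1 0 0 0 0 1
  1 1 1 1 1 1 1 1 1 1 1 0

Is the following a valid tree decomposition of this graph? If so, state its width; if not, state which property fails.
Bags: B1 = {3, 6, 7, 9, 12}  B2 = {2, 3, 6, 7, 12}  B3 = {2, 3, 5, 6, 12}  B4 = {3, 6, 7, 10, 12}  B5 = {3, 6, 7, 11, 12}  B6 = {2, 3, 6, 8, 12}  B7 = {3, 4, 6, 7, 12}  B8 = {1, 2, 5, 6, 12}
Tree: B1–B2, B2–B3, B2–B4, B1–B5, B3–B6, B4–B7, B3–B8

Checking the three conditions: (i) the bags cover all of {1, 2, 3, 4, 5, 6, 7, 8, 9, 10, 11, 12}; (ii) for each edge, some bag contains both endpoints; (iii) the bags containing any fixed vertex form a subtree. All hold, so the decomposition is valid with width 5 − 1 = 4.

Yes; width 4.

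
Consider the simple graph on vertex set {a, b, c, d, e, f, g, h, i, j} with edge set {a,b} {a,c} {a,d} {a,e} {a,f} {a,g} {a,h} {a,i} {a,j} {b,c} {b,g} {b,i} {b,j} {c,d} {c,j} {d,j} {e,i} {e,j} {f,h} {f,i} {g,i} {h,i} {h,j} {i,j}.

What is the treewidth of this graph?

A width-3 tree decomposition is:
Bags: B1 = {a, e, i, j}  B2 = {a, b, i, j}  B3 = {a, b, g, i}  B4 = {a, h, i, j}  B5 = {a, f, h, i}  B6 = {a, b, c, j}  B7 = {a, c, d, j}
Tree: B1–B2, B2–B3, B2–B4, B4–B5, B2–B6, B6–B7
The largest bag has 4 vertices, giving width 3; this decomposition certifies tw(G) ≤ 3. Conversely, {a, c, d, j} is a clique of size 4, and the vertices of any clique must share a bag in every tree decomposition; so some bag has ≥ 4 vertices and tw(G) ≥ 3. The upper and lower bounds meet at 3, so that is the treewidth.

3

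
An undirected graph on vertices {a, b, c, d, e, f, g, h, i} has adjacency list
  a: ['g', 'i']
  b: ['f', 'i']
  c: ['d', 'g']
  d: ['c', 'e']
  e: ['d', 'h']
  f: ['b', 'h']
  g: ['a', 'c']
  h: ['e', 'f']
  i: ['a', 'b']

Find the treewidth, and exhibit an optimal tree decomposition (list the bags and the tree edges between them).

The largest bag has 3 vertices, giving width 2; this decomposition certifies tw(G) ≤ 2. The edges d–e–h–f–b–i–a–g–c–d form a cycle, so G is not a tree and its treewidth is at least 2. The upper and lower bounds meet at 2, so that is the treewidth.

Treewidth 2.
One such decomposition:
Bags: B1 = {d, e, h}  B2 = {d, f, h}  B3 = {b, d, f}  B4 = {b, d, i}  B5 = {a, d, i}  B6 = {a, d, g}  B7 = {c, d, g}
Tree: B1–B2, B2–B3, B3–B4, B4–B5, B5–B6, B6–B7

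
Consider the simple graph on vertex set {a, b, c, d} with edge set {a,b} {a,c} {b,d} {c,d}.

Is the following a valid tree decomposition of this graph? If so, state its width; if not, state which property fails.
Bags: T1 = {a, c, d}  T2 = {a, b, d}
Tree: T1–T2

Yes; width 2.

Checking the three conditions: (i) the bags cover all of {a, b, c, d}; (ii) for each edge, some bag contains both endpoints; (iii) the bags containing any fixed vertex form a subtree. All hold, so the decomposition is valid with width 3 − 1 = 2.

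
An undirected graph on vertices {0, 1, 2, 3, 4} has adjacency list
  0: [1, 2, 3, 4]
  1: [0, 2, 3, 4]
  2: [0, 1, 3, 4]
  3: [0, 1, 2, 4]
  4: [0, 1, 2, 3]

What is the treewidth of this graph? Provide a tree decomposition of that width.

With just one bag of size 5, the width is 5 − 1 = 4, so tw(G) ≤ 4. On the other hand G contains the 5-clique {0, 1, 2, 3, 4}. A clique must lie in a single bag of any decomposition, so no decomposition can have width below 4. Therefore the treewidth is 4.

Treewidth 4.
One such decomposition:
Bags: B1 = {0, 1, 2, 3, 4}
Tree: (single bag)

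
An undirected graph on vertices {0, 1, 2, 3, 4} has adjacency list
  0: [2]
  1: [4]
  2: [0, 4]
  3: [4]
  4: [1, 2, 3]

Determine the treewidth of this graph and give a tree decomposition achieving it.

The largest bag has 2 vertices, giving width 1; this decomposition certifies tw(G) ≤ 1. G has an edge, so its treewidth is at least 1. Combining the bounds, tw(G) = 1.

Treewidth 1.
Bags: B1 = {1, 4}  B2 = {2, 4}  B3 = {3, 4}  B4 = {0, 2}
Tree: B1–B2, B2–B3, B2–B4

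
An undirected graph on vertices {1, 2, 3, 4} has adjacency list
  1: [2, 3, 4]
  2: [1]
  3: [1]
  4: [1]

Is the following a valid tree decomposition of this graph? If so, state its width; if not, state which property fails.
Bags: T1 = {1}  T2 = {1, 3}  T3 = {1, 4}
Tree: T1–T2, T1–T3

No — vertex 2 appears in no bag.

A tree decomposition must satisfy three properties: every vertex lies in some bag; for every edge, both endpoints lie together in some bag; and for every vertex, the bags containing it form a connected subtree. Here vertex 2 appears in no bag, so the decomposition is invalid.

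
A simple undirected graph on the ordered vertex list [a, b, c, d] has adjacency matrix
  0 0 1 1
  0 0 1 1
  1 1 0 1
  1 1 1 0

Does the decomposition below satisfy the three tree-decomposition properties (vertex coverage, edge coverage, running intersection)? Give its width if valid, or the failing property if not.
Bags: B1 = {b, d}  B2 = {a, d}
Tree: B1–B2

A tree decomposition must satisfy three properties: every vertex lies in some bag; for every edge, both endpoints lie together in some bag; and for every vertex, the bags containing it form a connected subtree. Here vertex c appears in no bag, so the decomposition is invalid.

No — vertex c appears in no bag.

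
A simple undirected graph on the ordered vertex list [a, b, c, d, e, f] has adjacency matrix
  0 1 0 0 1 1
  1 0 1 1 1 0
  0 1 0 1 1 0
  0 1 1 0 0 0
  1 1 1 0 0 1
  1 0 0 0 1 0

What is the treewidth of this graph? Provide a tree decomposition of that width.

Treewidth 2.
One such decomposition:
Bags: B1 = {b, c, d}  B2 = {b, c, e}  B3 = {a, b, e}  B4 = {a, e, f}
Tree: B1–B2, B2–B3, B3–B4

Every bag has size at most 3, so the width is 3 − 1 = 2 and tw(G) ≤ 2. Conversely, {b, c, d} is a clique of size 3, and the vertices of any clique must share a bag in every tree decomposition; so some bag has ≥ 3 vertices and tw(G) ≥ 2. The upper and lower bounds meet at 2, so that is the treewidth.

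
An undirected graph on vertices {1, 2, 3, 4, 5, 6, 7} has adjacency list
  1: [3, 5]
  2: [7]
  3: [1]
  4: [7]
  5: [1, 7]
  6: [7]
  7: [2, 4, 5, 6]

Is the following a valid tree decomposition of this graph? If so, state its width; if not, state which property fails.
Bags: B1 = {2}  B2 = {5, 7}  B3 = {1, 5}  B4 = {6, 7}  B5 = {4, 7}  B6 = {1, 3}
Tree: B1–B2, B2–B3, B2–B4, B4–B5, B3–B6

No — edge (7,2) lies in no bag.

A tree decomposition must satisfy three properties: every vertex lies in some bag; for every edge, both endpoints lie together in some bag; and for every vertex, the bags containing it form a connected subtree. Here edge (7,2) lies in no bag, so the decomposition is invalid.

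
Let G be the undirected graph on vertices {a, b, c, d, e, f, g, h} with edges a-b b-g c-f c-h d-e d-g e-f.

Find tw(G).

1

A width-1 tree decomposition is:
Bags: B1 = {a, b}  B2 = {b, g}  B3 = {d, g}  B4 = {d, e}  B5 = {e, f}  B6 = {c, f}  B7 = {c, h}
Tree: B1–B2, B2–B3, B3–B4, B4–B5, B5–B6, B6–B7
Each bag holds 2 vertices, so the decomposition has width 1, which upper-bounds the treewidth. G has an edge, so its treewidth is at least 1. Hence tw(G) = 1 exactly.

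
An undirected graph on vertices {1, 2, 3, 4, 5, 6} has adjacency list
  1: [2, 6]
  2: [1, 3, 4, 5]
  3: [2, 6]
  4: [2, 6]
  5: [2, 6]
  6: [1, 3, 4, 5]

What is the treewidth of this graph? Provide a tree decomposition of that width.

Treewidth 2.
Bags: B1 = {1, 2, 6}  B2 = {2, 3, 6}  B3 = {2, 5, 6}  B4 = {2, 4, 6}
Tree: B1–B2, B2–B3, B3–B4

Each bag holds 3 vertices, so the decomposition has width 2, which upper-bounds the treewidth. The edges 1–2–3–6–1 form a cycle, so G is not a tree and its treewidth is at least 2. Therefore the treewidth is 2.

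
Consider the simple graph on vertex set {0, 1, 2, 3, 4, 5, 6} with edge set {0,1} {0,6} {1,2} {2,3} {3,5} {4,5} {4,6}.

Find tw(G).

A width-2 tree decomposition is:
Bags: B1 = {3, 4, 5}  B2 = {3, 4, 6}  B3 = {0, 3, 6}  B4 = {0, 1, 3}  B5 = {1, 2, 3}
Tree: B1–B2, B2–B3, B3–B4, B4–B5
Every bag has size at most 3, so the width is 3 − 1 = 2 and tw(G) ≤ 2. The edges 3–5–4–6–0–1–2–3 form a cycle, so G is not a tree and its treewidth is at least 2. Hence tw(G) = 2 exactly.

2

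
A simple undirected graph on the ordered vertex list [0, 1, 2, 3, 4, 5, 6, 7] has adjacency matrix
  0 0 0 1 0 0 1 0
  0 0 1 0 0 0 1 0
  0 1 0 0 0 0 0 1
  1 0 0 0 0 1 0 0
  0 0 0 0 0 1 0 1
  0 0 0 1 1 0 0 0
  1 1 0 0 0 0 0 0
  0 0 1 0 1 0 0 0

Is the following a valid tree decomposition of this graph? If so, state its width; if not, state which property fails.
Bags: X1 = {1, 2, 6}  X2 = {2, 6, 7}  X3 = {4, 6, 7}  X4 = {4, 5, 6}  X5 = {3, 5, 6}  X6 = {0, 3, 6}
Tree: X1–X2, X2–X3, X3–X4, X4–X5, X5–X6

Yes; width 2.

Vertex coverage: the bags together contain {0, 1, 2, 3, 4, 5, 6, 7}, the full vertex set. Edge coverage: each edge of G has both endpoints in at least one bag. Running intersection: for every vertex, the bags containing it form a connected subtree. All three properties hold, so this is a valid tree decomposition of width max|bag| − 1 = 2, and hence tw(G) ≤ 2.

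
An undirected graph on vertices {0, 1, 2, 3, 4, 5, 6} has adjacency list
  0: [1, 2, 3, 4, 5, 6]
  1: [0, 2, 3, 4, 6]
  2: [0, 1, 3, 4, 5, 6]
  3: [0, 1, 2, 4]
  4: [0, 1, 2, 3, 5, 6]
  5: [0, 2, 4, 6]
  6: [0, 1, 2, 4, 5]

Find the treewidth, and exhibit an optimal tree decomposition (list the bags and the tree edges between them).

The largest bag has 5 vertices, giving width 4; this decomposition certifies tw(G) ≤ 4. Conversely, {0, 1, 2, 3, 4} is a clique of size 5, and the vertices of any clique must share a bag in every tree decomposition; so some bag has ≥ 5 vertices and tw(G) ≥ 4. Therefore the treewidth is 4.

Treewidth 4.
Bags: B1 = {0, 1, 2, 4, 6}  B2 = {0, 1, 2, 3, 4}  B3 = {0, 2, 4, 5, 6}
Tree: B1–B2, B1–B3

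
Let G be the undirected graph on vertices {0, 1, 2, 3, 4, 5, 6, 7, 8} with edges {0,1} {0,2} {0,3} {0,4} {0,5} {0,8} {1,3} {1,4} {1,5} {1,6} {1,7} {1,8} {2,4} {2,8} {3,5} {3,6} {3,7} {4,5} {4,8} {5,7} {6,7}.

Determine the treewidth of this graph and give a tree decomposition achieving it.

Treewidth 3.
One optimal decomposition is:
Bags: B1 = {0, 1, 4, 5}  B2 = {0, 1, 4, 8}  B3 = {0, 2, 4, 8}  B4 = {0, 1, 3, 5}  B5 = {1, 3, 5, 7}  B6 = {1, 3, 6, 7}
Tree: B1–B2, B2–B3, B1–B4, B4–B5, B5–B6

Every bag has size at most 4, so the width is 4 − 1 = 3 and tw(G) ≤ 3. For the lower bound, the 4 vertices {0, 1, 3, 5} are pairwise adjacent, and any tree decomposition puts a clique entirely inside one bag — forcing width ≥ 3. Combining the bounds, tw(G) = 3.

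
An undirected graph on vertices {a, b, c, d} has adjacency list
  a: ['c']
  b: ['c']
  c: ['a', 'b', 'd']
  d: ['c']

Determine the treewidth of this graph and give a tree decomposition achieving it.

Treewidth 1.
One optimal decomposition is:
Bags: B1 = {b, c}  B2 = {c, d}  B3 = {a, c}
Tree: B1–B2, B2–B3

Each bag holds 2 vertices, so the decomposition has width 1, which upper-bounds the treewidth. Since G has at least one edge (e.g. b–c), it is not an edgeless graph, so tw(G) ≥ 1. Therefore the treewidth is 1.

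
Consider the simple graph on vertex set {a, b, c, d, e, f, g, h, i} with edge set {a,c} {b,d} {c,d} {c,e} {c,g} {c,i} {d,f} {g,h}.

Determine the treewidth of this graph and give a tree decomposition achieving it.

Treewidth 1.
One optimal decomposition is:
Bags: B1 = {c, i}  B2 = {c, g}  B3 = {g, h}  B4 = {c, d}  B5 = {a, c}  B6 = {d, f}  B7 = {b, d}  B8 = {c, e}
Tree: B1–B2, B2–B3, B1–B4, B1–B5, B4–B6, B6–B7, B2–B8

Each bag holds 2 vertices, so the decomposition has width 1, which upper-bounds the treewidth. G has an edge, so its treewidth is at least 1. Combining the bounds, tw(G) = 1.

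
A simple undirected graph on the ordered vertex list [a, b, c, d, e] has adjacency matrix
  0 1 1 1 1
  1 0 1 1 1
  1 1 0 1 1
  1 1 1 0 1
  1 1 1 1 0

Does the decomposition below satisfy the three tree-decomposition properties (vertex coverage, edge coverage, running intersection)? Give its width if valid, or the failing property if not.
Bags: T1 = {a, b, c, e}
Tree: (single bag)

A tree decomposition must satisfy three properties: every vertex lies in some bag; for every edge, both endpoints lie together in some bag; and for every vertex, the bags containing it form a connected subtree. Here vertex d appears in no bag, so the decomposition is invalid.

No — vertex d appears in no bag.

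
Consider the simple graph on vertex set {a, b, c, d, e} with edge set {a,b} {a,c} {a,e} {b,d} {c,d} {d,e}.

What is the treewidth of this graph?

A width-2 tree decomposition is:
Bags: B1 = {a, d, e}  B2 = {a, c, d}  B3 = {a, b, d}
Tree: B1–B2, B2–B3
Every bag has size at most 3, so the width is 3 − 1 = 2 and tw(G) ≤ 2. The edges a–e–d–c–a form a cycle, so G is not a tree and its treewidth is at least 2. Hence tw(G) = 2 exactly.

2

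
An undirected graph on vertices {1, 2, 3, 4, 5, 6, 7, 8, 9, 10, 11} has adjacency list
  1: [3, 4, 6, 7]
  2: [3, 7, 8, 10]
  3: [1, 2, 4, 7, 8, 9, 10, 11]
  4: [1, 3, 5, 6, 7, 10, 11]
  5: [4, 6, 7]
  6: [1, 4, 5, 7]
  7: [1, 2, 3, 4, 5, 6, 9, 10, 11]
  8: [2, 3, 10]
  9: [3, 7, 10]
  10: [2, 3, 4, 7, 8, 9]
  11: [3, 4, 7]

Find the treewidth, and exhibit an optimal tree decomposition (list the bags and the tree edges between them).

Each bag holds 4 vertices, so the decomposition has width 3, which upper-bounds the treewidth. For the lower bound, the 4 vertices {2, 3, 8, 10} are pairwise adjacent, and any tree decomposition puts a clique entirely inside one bag — forcing width ≥ 3. Therefore the treewidth is 3.

Treewidth 3.
One optimal decomposition is:
Bags: B1 = {2, 3, 8, 10}  B2 = {2, 3, 7, 10}  B3 = {3, 7, 9, 10}  B4 = {3, 4, 7, 10}  B5 = {1, 3, 4, 7}  B6 = {3, 4, 7, 11}  B7 = {1, 4, 6, 7}  B8 = {4, 5, 6, 7}
Tree: B1–B2, B2–B3, B3–B4, B4–B5, B4–B6, B5–B7, B7–B8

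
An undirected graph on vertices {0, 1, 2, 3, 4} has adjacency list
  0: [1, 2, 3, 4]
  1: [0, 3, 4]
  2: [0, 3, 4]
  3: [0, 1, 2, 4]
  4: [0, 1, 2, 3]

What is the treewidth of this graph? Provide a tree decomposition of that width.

Treewidth 3.
Bags: B1 = {0, 1, 3, 4}  B2 = {0, 2, 3, 4}
Tree: B1–B2

Every bag has size at most 4, so the width is 4 − 1 = 3 and tw(G) ≤ 3. For the lower bound, the 4 vertices {0, 1, 3, 4} are pairwise adjacent, and any tree decomposition puts a clique entirely inside one bag — forcing width ≥ 3. Therefore the treewidth is 3.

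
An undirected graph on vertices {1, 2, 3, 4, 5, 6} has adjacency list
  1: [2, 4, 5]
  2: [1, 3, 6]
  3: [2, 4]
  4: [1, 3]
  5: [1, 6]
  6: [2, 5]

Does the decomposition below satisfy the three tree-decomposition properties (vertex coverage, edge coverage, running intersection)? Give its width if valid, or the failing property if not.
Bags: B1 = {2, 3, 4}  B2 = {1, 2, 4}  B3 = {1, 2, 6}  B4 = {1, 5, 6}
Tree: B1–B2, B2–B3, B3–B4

Checking the three conditions: (i) the bags cover all of {1, 2, 3, 4, 5, 6}; (ii) for each edge, some bag contains both endpoints; (iii) the bags containing any fixed vertex form a subtree. All hold, so the decomposition is valid with width 3 − 1 = 2.

Yes; width 2.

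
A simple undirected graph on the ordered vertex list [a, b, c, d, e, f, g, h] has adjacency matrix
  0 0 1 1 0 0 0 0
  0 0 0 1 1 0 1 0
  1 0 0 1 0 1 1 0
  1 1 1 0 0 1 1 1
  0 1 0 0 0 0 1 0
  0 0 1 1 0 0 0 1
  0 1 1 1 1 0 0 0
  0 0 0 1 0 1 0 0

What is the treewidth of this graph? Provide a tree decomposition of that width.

The largest bag has 3 vertices, giving width 2; this decomposition certifies tw(G) ≤ 2. On the other hand G contains the 3-clique {d, f, h}. A clique must lie in a single bag of any decomposition, so no decomposition can have width below 2. Combining the bounds, tw(G) = 2.

Treewidth 2.
One optimal decomposition is:
Bags: B1 = {c, d, f}  B2 = {d, f, h}  B3 = {c, d, g}  B4 = {b, d, g}  B5 = {b, e, g}  B6 = {a, c, d}
Tree: B1–B2, B1–B3, B3–B4, B4–B5, B1–B6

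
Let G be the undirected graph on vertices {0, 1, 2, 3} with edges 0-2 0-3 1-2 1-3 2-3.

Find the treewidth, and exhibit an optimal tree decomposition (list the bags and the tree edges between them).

Each bag holds 3 vertices, so the decomposition has width 2, which upper-bounds the treewidth. For the lower bound, the 3 vertices {0, 2, 3} are pairwise adjacent, and any tree decomposition puts a clique entirely inside one bag — forcing width ≥ 2. Hence tw(G) = 2 exactly.

Treewidth 2.
Bags: B1 = {1, 2, 3}  B2 = {0, 2, 3}
Tree: B1–B2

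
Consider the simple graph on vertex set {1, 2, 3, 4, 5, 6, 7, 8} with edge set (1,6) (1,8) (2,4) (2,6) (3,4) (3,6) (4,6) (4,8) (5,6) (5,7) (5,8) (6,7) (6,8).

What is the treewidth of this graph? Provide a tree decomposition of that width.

Treewidth 2.
One such decomposition:
Bags: B1 = {4, 6, 8}  B2 = {3, 4, 6}  B3 = {2, 4, 6}  B4 = {1, 6, 8}  B5 = {5, 6, 8}  B6 = {5, 6, 7}
Tree: B1–B2, B1–B3, B1–B4, B1–B5, B5–B6

The largest bag has 3 vertices, giving width 2; this decomposition certifies tw(G) ≤ 2. Conversely, {1, 6, 8} is a clique of size 3, and the vertices of any clique must share a bag in every tree decomposition; so some bag has ≥ 3 vertices and tw(G) ≥ 2. Combining the bounds, tw(G) = 2.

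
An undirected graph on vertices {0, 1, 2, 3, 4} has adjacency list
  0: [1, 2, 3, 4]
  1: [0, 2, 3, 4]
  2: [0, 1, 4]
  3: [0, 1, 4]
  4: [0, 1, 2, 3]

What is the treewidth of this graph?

A width-3 tree decomposition is:
Bags: B1 = {0, 1, 2, 4}  B2 = {0, 1, 3, 4}
Tree: B1–B2
Each bag holds 4 vertices, so the decomposition has width 3, which upper-bounds the treewidth. For the lower bound, the 4 vertices {0, 1, 2, 4} are pairwise adjacent, and any tree decomposition puts a clique entirely inside one bag — forcing width ≥ 3. Hence tw(G) = 3 exactly.

3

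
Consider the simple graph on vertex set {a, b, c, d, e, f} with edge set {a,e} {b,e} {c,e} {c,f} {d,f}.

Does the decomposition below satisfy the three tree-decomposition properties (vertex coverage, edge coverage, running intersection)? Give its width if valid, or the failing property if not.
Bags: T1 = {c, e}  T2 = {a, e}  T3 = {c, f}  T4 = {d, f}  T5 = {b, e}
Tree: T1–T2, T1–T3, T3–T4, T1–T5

Every vertex of G appears in some bag (union = {a, b, c, d, e, f}); every edge is covered by a bag; and for each vertex v the set of bags containing v is connected in the bag tree. The decomposition is therefore valid. The largest bag has 2 vertices, so the width is 1.

Yes; width 1.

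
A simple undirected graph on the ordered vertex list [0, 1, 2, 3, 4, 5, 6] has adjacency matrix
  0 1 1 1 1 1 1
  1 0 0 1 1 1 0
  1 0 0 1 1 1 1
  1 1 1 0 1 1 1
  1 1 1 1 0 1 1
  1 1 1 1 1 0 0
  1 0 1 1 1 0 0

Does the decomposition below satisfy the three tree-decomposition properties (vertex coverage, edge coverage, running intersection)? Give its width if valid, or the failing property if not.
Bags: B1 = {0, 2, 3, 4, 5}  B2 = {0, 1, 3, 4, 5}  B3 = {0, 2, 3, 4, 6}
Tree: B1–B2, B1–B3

Vertex coverage: the bags together contain {0, 1, 2, 3, 4, 5, 6}, the full vertex set. Edge coverage: each edge of G has both endpoints in at least one bag. Running intersection: for every vertex, the bags containing it form a connected subtree. All three properties hold, so this is a valid tree decomposition of width max|bag| − 1 = 4, and hence tw(G) ≤ 4.

Yes; width 4.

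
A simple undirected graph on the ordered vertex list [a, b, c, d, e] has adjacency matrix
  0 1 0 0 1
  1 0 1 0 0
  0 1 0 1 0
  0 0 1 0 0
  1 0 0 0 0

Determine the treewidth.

1

A width-1 tree decomposition is:
Bags: B1 = {a, e}  B2 = {a, b}  B3 = {b, c}  B4 = {c, d}
Tree: B1–B2, B2–B3, B3–B4
Every bag has size at most 2, so the width is 2 − 1 = 1 and tw(G) ≤ 1. G has an edge, so its treewidth is at least 1. Hence tw(G) = 1 exactly.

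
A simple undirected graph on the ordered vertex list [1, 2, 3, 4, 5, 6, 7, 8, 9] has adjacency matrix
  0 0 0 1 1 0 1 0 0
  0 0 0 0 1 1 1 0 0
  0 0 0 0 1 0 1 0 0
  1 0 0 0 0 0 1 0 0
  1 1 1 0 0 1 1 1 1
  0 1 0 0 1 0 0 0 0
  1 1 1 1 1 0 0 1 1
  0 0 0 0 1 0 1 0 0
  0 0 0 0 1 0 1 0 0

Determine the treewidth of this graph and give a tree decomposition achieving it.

Treewidth 2.
One such decomposition:
Bags: B1 = {2, 5, 7}  B2 = {5, 7, 8}  B3 = {3, 5, 7}  B4 = {1, 5, 7}  B5 = {1, 4, 7}  B6 = {5, 7, 9}  B7 = {2, 5, 6}
Tree: B1–B2, B2–B3, B1–B4, B4–B5, B1–B6, B1–B7

The largest bag has 3 vertices, giving width 2; this decomposition certifies tw(G) ≤ 2. Conversely, {1, 4, 7} is a clique of size 3, and the vertices of any clique must share a bag in every tree decomposition; so some bag has ≥ 3 vertices and tw(G) ≥ 2. The upper and lower bounds meet at 2, so that is the treewidth.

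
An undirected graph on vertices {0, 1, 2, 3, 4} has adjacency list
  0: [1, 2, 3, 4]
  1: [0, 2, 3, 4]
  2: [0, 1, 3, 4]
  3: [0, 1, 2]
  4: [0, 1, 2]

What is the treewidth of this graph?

3

A width-3 tree decomposition is:
Bags: B1 = {0, 1, 2, 4}  B2 = {0, 1, 2, 3}
Tree: B1–B2
Every bag has size at most 4, so the width is 4 − 1 = 3 and tw(G) ≤ 3. For the lower bound, the 4 vertices {0, 1, 2, 3} are pairwise adjacent, and any tree decomposition puts a clique entirely inside one bag — forcing width ≥ 3. Therefore the treewidth is 3.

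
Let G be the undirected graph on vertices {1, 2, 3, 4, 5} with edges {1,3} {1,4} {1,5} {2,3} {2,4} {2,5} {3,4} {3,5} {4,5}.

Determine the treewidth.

A width-3 tree decomposition is:
Bags: B1 = {2, 3, 4, 5}  B2 = {1, 3, 4, 5}
Tree: B1–B2
Every bag has size at most 4, so the width is 4 − 1 = 3 and tw(G) ≤ 3. On the other hand G contains the 4-clique {1, 3, 4, 5}. A clique must lie in a single bag of any decomposition, so no decomposition can have width below 3. Hence tw(G) = 3 exactly.

3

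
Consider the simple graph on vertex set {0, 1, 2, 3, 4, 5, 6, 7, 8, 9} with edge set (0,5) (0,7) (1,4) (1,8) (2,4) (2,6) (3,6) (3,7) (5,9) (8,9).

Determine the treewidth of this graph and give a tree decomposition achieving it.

Treewidth 2.
One such decomposition:
Bags: B1 = {0, 5, 7}  B2 = {3, 5, 7}  B3 = {3, 5, 6}  B4 = {2, 5, 6}  B5 = {2, 4, 5}  B6 = {1, 4, 5}  B7 = {1, 5, 8}  B8 = {5, 8, 9}
Tree: B1–B2, B2–B3, B3–B4, B4–B5, B5–B6, B6–B7, B7–B8

The largest bag has 3 vertices, giving width 2; this decomposition certifies tw(G) ≤ 2. Since 5–0–7–3–6–2–4–1–8–9–5 is a cycle in G, G is not acyclic. Forests are exactly the graphs of treewidth ≤ 1, so tw(G) ≥ 2. Therefore the treewidth is 2.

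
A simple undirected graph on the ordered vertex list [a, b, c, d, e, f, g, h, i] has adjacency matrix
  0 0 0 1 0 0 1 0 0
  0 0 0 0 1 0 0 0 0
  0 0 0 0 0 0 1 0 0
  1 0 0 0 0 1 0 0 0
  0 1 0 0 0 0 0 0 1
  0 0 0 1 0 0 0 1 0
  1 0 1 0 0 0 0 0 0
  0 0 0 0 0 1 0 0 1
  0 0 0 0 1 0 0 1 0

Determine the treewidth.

1

A width-1 tree decomposition is:
Bags: B1 = {c, g}  B2 = {a, g}  B3 = {a, d}  B4 = {d, f}  B5 = {f, h}  B6 = {h, i}  B7 = {e, i}  B8 = {b, e}
Tree: B1–B2, B2–B3, B3–B4, B4–B5, B5–B6, B6–B7, B7–B8
The largest bag has 2 vertices, giving width 1; this decomposition certifies tw(G) ≤ 1. Any graph with an edge has treewidth ≥ 1, and G has the edge c–g. Therefore the treewidth is 1.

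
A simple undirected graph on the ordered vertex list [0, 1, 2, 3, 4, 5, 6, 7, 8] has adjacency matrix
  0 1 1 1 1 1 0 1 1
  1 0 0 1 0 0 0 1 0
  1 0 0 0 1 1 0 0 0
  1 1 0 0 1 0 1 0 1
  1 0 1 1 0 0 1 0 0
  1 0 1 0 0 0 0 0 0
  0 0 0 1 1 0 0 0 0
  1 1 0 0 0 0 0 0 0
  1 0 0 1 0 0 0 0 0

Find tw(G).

2

A width-2 tree decomposition is:
Bags: B1 = {0, 2, 4}  B2 = {0, 2, 5}  B3 = {0, 3, 4}  B4 = {0, 3, 8}  B5 = {3, 4, 6}  B6 = {0, 1, 3}  B7 = {0, 1, 7}
Tree: B1–B2, B1–B3, B3–B4, B3–B5, B3–B6, B6–B7
Every bag has size at most 3, so the width is 3 − 1 = 2 and tw(G) ≤ 2. Conversely, {0, 2, 4} is a clique of size 3, and the vertices of any clique must share a bag in every tree decomposition; so some bag has ≥ 3 vertices and tw(G) ≥ 2. Hence tw(G) = 2 exactly.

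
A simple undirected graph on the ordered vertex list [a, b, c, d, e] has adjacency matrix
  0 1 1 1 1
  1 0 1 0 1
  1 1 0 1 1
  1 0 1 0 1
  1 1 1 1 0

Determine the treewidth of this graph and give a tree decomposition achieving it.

Treewidth 3.
Bags: B1 = {a, b, c, e}  B2 = {a, c, d, e}
Tree: B1–B2

The largest bag has 4 vertices, giving width 3; this decomposition certifies tw(G) ≤ 3. Conversely, {a, c, d, e} is a clique of size 4, and the vertices of any clique must share a bag in every tree decomposition; so some bag has ≥ 4 vertices and tw(G) ≥ 3. The upper and lower bounds meet at 3, so that is the treewidth.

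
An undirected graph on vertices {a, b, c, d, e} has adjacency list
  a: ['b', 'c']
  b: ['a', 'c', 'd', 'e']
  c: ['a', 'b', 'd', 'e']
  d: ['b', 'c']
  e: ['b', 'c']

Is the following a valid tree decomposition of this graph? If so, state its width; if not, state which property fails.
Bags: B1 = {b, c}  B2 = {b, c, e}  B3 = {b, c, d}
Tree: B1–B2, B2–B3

A tree decomposition must satisfy three properties: every vertex lies in some bag; for every edge, both endpoints lie together in some bag; and for every vertex, the bags containing it form a connected subtree. Here vertex a appears in no bag, so the decomposition is invalid.

No — vertex a appears in no bag.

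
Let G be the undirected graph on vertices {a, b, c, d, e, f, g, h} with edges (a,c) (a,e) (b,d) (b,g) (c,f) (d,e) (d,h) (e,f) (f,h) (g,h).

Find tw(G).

A width-2 tree decomposition is:
Bags: B1 = {b, d, g}  B2 = {d, g, h}  B3 = {d, e, h}  B4 = {e, f, h}  B5 = {a, e, f}  B6 = {a, c, f}
Tree: B1–B2, B2–B3, B3–B4, B4–B5, B5–B6
Each bag holds 3 vertices, so the decomposition has width 2, which upper-bounds the treewidth. For the lower bound, G contains the cycle b–g–h–d–b, so G is not a forest; only forests have treewidth ≤ 1, hence tw(G) ≥ 2. The upper and lower bounds meet at 2, so that is the treewidth.

2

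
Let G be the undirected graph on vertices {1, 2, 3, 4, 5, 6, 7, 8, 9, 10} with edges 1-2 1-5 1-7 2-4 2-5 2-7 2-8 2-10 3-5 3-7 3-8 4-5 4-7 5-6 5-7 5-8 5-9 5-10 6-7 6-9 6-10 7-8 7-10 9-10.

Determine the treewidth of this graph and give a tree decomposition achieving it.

Treewidth 3.
One optimal decomposition is:
Bags: B1 = {2, 5, 7, 10}  B2 = {2, 4, 5, 7}  B3 = {1, 2, 5, 7}  B4 = {5, 6, 7, 10}  B5 = {2, 5, 7, 8}  B6 = {3, 5, 7, 8}  B7 = {5, 6, 9, 10}
Tree: B1–B2, B2–B3, B1–B4, B2–B5, B5–B6, B4–B7

Each bag holds 4 vertices, so the decomposition has width 3, which upper-bounds the treewidth. For the lower bound, the 4 vertices {5, 6, 9, 10} are pairwise adjacent, and any tree decomposition puts a clique entirely inside one bag — forcing width ≥ 3. Combining the bounds, tw(G) = 3.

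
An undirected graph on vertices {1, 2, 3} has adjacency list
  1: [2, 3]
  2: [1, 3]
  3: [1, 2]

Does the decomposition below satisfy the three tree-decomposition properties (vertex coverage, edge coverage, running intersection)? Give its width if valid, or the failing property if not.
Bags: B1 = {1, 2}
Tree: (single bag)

No — vertex 3 appears in no bag.

A tree decomposition must satisfy three properties: every vertex lies in some bag; for every edge, both endpoints lie together in some bag; and for every vertex, the bags containing it form a connected subtree. Here vertex 3 appears in no bag, so the decomposition is invalid.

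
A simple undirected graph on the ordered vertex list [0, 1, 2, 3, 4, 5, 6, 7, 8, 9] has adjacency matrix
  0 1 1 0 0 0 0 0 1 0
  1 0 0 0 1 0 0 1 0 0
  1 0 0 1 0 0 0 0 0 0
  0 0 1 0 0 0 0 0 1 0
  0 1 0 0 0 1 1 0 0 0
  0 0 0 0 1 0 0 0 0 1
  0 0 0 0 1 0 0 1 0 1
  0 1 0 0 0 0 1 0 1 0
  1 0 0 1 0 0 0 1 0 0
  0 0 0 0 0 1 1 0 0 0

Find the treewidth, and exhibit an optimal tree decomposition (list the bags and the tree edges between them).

Treewidth 2.
One optimal decomposition is:
Bags: B1 = {2, 3, 8}  B2 = {0, 2, 8}  B3 = {0, 7, 8}  B4 = {0, 1, 7}  B5 = {1, 6, 7}  B6 = {1, 4, 6}  B7 = {4, 6, 9}  B8 = {4, 5, 9}
Tree: B1–B2, B2–B3, B3–B4, B4–B5, B5–B6, B6–B7, B7–B8

The largest bag has 3 vertices, giving width 2; this decomposition certifies tw(G) ≤ 2. For the lower bound, G contains the cycle 3–2–0–8–3, so G is not a forest; only forests have treewidth ≤ 1, hence tw(G) ≥ 2. Therefore the treewidth is 2.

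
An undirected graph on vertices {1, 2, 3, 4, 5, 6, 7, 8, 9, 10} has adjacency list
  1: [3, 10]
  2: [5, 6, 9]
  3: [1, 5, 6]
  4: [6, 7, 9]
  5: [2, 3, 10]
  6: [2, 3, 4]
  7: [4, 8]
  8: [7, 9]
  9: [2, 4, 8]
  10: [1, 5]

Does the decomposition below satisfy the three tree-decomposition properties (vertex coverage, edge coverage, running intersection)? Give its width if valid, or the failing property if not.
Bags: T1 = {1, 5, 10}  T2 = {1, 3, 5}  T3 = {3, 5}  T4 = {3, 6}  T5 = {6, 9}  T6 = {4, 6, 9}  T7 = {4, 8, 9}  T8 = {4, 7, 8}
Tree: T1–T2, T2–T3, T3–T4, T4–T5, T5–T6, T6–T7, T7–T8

No — vertex 2 appears in no bag.

A tree decomposition must satisfy three properties: every vertex lies in some bag; for every edge, both endpoints lie together in some bag; and for every vertex, the bags containing it form a connected subtree. Here vertex 2 appears in no bag, so the decomposition is invalid.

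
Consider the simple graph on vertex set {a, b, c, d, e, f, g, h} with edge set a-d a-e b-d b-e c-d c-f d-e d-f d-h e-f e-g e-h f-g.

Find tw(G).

2

A width-2 tree decomposition is:
Bags: B1 = {d, e, h}  B2 = {d, e, f}  B3 = {b, d, e}  B4 = {a, d, e}  B5 = {c, d, f}  B6 = {e, f, g}
Tree: B1–B2, B2–B3, B1–B4, B2–B5, B2–B6
Each bag holds 3 vertices, so the decomposition has width 2, which upper-bounds the treewidth. For the lower bound, the 3 vertices {d, e, h} are pairwise adjacent, and any tree decomposition puts a clique entirely inside one bag — forcing width ≥ 2. Hence tw(G) = 2 exactly.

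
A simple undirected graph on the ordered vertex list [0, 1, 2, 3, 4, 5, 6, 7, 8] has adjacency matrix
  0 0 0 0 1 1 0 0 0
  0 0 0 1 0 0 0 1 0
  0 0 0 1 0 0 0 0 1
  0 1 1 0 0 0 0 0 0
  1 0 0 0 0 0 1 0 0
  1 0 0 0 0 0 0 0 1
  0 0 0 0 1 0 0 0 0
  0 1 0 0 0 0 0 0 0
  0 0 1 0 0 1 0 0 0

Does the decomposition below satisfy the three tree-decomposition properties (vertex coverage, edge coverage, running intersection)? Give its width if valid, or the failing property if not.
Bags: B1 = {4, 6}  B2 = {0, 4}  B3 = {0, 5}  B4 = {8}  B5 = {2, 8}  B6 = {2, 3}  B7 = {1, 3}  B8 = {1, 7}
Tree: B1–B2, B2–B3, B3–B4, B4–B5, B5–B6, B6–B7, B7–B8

A tree decomposition must satisfy three properties: every vertex lies in some bag; for every edge, both endpoints lie together in some bag; and for every vertex, the bags containing it form a connected subtree. Here edge (5,8) lies in no bag, so the decomposition is invalid.

No — edge (5,8) lies in no bag.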